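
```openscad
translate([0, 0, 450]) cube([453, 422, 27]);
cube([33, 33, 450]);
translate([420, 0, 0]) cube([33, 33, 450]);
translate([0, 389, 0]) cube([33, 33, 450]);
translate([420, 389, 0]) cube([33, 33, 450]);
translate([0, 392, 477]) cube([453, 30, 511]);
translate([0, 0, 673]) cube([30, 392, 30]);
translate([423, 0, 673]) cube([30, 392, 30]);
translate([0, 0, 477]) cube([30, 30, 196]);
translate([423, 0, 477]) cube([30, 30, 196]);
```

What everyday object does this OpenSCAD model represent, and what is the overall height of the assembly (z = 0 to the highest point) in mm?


A chair. The overall height is 988 mm.

A slab on four corner posts with a tall panel at the back — a chair. The seat slab sits at z = 450 with thickness 27, and the 511 mm backrest starts at the seat top, so the overall height is 450 + 27 + 511 = 988 mm.


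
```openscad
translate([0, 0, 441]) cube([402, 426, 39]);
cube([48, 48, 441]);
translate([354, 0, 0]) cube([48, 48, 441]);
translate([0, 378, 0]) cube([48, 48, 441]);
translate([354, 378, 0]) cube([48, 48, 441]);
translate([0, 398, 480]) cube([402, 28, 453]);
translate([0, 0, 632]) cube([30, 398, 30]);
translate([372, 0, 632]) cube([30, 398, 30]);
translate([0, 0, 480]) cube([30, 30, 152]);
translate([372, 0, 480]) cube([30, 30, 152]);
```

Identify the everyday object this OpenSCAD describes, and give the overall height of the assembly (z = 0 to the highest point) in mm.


A chair. The overall height is 933 mm.

A slab on four corner posts with a tall panel at the back — a chair. The seat slab sits at z = 441 with thickness 39, and the 453 mm backrest starts at the seat top, so the overall height is 441 + 39 + 453 = 933 mm.


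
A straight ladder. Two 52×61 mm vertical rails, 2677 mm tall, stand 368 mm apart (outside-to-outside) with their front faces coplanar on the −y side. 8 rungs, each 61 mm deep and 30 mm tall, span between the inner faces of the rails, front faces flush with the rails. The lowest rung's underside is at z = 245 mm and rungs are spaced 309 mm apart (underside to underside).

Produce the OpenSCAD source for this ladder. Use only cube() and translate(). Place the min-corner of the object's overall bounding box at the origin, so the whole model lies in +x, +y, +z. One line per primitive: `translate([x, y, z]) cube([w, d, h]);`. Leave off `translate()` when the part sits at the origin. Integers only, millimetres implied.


cube([52, 61, 2677]);
translate([316, 0, 0]) cube([52, 61, 2677]);
translate([52, 0, 245]) cube([264, 61, 30]);
translate([52, 0, 554]) cube([264, 61, 30]);
translate([52, 0, 863]) cube([264, 61, 30]);
translate([52, 0, 1172]) cube([264, 61, 30]);
translate([52, 0, 1481]) cube([264, 61, 30]);
translate([52, 0, 1790]) cube([264, 61, 30]);
translate([52, 0, 2099]) cube([264, 61, 30]);
translate([52, 0, 2408]) cube([264, 61, 30]);


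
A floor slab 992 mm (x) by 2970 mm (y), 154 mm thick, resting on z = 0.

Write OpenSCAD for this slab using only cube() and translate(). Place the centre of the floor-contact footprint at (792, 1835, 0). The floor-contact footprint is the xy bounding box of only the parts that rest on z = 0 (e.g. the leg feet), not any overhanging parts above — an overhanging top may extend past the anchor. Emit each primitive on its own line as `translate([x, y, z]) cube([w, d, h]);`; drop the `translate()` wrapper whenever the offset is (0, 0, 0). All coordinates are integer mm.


translate([296, 350, 0]) cube([992, 2970, 154]);


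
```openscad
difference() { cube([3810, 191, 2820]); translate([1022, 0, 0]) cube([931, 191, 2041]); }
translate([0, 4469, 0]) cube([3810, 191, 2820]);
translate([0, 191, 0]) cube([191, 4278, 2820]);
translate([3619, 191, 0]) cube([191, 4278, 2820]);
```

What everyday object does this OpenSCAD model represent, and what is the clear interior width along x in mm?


A single room. The interior width is 3428 mm.

Four walls enclosing a rectangle with a door in the front wall — a room. Outside width 3810 minus two 191 mm walls gives 3428 mm.


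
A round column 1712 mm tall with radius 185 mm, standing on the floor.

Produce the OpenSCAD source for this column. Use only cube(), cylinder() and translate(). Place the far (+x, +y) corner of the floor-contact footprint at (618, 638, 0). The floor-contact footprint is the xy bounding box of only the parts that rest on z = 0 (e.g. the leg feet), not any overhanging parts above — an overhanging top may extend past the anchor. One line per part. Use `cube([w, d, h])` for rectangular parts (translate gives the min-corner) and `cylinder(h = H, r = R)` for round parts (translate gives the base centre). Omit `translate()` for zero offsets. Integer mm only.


translate([433, 453, 0]) cylinder(h = 1712, r = 185);


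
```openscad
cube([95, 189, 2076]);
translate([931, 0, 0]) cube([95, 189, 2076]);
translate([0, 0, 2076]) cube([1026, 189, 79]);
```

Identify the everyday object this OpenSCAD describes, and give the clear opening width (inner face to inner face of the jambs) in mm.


A door frame. The clear opening width is 836 mm.

Two 2076 mm tall posts with a header on top — a door frame. The left jamb is 95 mm wide at x = 0; the right jamb starts at x = 931. The clear opening is 931 − 95 = 836 mm.


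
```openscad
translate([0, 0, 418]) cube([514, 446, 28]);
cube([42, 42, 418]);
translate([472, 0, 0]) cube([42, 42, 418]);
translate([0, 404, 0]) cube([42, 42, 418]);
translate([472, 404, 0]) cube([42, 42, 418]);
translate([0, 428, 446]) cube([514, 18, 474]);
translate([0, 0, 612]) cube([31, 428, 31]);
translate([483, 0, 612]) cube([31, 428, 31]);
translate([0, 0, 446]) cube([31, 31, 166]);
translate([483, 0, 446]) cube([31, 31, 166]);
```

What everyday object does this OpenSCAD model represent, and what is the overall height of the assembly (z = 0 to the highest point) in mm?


A chair. The overall height is 920 mm.

A slab on four corner posts with a tall panel at the back — a chair. The seat slab sits at z = 418 with thickness 28, and the 474 mm backrest starts at the seat top, so the overall height is 418 + 28 + 474 = 920 mm.


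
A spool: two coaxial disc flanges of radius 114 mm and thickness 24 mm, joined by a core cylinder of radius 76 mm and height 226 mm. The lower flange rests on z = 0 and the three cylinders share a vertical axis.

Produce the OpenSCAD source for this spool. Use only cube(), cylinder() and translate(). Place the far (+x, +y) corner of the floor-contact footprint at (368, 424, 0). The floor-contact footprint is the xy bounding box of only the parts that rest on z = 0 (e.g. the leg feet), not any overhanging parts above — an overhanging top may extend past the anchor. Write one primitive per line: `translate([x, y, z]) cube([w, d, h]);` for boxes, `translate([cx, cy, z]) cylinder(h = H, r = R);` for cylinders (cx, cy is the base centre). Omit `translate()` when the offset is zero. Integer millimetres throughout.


translate([254, 310, 0]) cylinder(h = 24, r = 114);
translate([254, 310, 24]) cylinder(h = 226, r = 76);
translate([254, 310, 250]) cylinder(h = 24, r = 114);


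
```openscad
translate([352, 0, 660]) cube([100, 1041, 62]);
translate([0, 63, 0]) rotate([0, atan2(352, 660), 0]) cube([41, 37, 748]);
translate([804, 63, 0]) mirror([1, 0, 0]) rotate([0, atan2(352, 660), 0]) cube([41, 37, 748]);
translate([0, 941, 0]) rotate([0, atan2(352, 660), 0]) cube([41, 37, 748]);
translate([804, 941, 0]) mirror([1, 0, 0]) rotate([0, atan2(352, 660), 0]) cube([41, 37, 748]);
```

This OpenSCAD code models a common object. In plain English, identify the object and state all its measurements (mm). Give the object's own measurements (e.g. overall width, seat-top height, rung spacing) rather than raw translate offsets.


A sawhorse. A 100×1041×62 mm beam (x, y, z) sits on two A-frame leg pairs. Each pair is two raked legs of 41×37 mm section (37 mm along y) splaying symmetrically in x. Each leg rises 660 mm vertically over 352 mm of horizontal reach and is 748 mm long along its own axis. Every leg's outer bottom edge rests on the floor and its outer top edge meets a bottom edge of the beam — the left legs (tilting toward +x) meet the beam's −x bottom edge, the right legs (their mirror images, tilting toward −x) meet its +x bottom edge — so the leg tops tuck under the beam, the beam's underside is 660 mm above the floor, and the feet are 804 mm apart outside-to-outside with the beam centred between them. The two leg pairs are set in 63 mm from either end of the beam.


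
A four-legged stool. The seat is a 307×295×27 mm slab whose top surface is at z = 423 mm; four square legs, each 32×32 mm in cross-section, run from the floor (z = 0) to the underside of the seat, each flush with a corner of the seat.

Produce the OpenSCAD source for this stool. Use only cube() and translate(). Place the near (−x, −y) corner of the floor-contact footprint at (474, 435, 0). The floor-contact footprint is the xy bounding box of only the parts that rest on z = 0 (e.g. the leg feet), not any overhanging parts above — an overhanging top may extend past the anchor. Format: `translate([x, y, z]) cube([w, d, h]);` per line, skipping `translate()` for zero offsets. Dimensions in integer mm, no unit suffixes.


// leg_h = 423 - 27 = 396
translate([474, 435, 396]) cube([307, 295, 27]);
translate([474, 435, 0]) cube([32, 32, 396]);
translate([749, 435, 0]) cube([32, 32, 396]);
translate([474, 698, 0]) cube([32, 32, 396]);
translate([749, 698, 0]) cube([32, 32, 396]);


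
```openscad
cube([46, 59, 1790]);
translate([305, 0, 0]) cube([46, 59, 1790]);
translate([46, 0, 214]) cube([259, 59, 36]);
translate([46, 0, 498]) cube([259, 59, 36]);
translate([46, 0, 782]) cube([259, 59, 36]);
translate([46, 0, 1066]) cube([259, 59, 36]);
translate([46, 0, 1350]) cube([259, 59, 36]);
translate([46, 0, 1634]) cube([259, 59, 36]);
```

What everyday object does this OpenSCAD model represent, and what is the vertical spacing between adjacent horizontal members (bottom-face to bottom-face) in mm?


A ladder. The rung spacing is 284 mm.

Two tall 46×59 posts with 6 short bars between them — a ladder. Adjacent rungs sit at z = 214 and z = 498, so the spacing is 498 − 214 = 284 mm.


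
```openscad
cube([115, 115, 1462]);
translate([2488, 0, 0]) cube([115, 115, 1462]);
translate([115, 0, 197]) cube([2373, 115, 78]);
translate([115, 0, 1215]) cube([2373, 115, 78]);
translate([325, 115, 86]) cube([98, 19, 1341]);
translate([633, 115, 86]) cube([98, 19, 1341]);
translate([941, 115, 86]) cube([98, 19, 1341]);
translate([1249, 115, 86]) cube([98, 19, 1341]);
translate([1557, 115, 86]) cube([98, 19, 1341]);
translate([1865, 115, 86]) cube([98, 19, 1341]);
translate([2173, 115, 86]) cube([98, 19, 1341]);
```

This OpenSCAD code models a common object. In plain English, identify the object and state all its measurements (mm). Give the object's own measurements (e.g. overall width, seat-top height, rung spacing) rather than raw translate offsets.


A fence section. Two 115×115 mm posts, 1462 mm tall, stand on the floor with a clear span of 2373 mm between their inner faces. Two horizontal rails of 115×78 mm section span the gap between the posts with their undersides at z = 197 mm and z = 1215 mm, flush with the posts' −y face. 7 pickets, each 98 mm wide, 19 mm thick and 1341 mm tall, are fixed to the +y face of the rails with their bottoms at z = 86 mm, spaced across the span with a 210 mm gap after the −x post and between neighbouring pickets, with 217 mm left before the +x post.


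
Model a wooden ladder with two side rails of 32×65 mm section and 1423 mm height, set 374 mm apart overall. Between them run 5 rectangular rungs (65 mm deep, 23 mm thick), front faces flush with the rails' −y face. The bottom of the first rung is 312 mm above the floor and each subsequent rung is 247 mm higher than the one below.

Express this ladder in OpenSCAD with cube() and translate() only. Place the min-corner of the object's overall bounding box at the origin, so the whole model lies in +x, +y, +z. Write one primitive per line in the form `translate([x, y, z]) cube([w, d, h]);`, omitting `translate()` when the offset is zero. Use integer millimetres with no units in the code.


cube([32, 65, 1423]);
translate([342, 0, 0]) cube([32, 65, 1423]);
translate([32, 0, 312]) cube([310, 65, 23]);
translate([32, 0, 559]) cube([310, 65, 23]);
translate([32, 0, 806]) cube([310, 65, 23]);
translate([32, 0, 1053]) cube([310, 65, 23]);
translate([32, 0, 1300]) cube([310, 65, 23]);


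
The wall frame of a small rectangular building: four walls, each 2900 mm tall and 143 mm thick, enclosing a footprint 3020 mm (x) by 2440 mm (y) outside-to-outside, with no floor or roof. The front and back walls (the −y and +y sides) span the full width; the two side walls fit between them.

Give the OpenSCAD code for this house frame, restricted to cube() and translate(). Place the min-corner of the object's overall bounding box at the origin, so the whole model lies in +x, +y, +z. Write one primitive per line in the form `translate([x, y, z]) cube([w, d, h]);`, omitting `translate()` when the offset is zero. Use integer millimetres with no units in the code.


cube([3020, 143, 2900]);
translate([0, 2297, 0]) cube([3020, 143, 2900]);
translate([0, 143, 0]) cube([143, 2154, 2900]);
translate([2877, 143, 0]) cube([143, 2154, 2900]);


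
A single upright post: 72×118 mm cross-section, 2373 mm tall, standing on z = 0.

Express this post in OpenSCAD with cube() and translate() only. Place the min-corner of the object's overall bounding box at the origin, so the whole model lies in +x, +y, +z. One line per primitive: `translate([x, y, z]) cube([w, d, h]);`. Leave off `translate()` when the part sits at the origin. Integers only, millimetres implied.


cube([72, 118, 2373]);


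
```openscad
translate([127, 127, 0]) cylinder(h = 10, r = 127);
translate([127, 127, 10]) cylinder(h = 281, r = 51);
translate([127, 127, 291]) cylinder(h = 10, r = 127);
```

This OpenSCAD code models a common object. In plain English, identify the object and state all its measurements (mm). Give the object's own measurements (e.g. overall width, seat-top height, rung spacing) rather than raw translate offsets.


A spool: two coaxial disc flanges of radius 127 mm and thickness 10 mm, joined by a core cylinder of radius 51 mm and height 281 mm. The lower flange rests on z = 0 and the three cylinders share a vertical axis.


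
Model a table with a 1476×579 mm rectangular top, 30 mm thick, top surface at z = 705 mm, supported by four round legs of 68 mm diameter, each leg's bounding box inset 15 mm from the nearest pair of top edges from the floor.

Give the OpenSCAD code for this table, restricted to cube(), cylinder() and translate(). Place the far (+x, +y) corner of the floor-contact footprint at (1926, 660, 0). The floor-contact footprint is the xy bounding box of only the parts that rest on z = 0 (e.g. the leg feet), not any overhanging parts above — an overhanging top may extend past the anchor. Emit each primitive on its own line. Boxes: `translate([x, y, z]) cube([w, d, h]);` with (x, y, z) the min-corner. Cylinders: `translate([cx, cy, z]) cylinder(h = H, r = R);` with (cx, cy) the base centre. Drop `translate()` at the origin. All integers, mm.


translate([465, 96, 675]) cube([1476, 579, 30]);
translate([514, 145, 0]) cylinder(h = 675, r = 34);
translate([1892, 145, 0]) cylinder(h = 675, r = 34);
translate([514, 626, 0]) cylinder(h = 675, r = 34);
translate([1892, 626, 0]) cylinder(h = 675, r = 34);


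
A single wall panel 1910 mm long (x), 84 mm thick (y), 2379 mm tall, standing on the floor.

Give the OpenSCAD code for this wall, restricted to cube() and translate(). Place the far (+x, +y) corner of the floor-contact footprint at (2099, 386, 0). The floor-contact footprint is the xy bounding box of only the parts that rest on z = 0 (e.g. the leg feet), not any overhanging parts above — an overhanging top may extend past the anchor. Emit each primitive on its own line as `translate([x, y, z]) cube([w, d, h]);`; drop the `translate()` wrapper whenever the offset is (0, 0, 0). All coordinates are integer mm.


translate([189, 302, 0]) cube([1910, 84, 2379]);


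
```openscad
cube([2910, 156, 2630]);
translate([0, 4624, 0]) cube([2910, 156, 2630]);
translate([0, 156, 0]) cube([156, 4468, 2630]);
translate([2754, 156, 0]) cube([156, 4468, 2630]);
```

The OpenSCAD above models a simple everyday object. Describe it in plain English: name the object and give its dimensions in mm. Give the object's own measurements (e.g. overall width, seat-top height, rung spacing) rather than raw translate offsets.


The wall frame of a small rectangular building: four walls, each 2630 mm tall and 156 mm thick, enclosing a footprint 2910 mm (x) by 4780 mm (y) outside-to-outside, with no floor or roof. The front and back walls (the −y and +y sides) span the full width; the two side walls fit between them.


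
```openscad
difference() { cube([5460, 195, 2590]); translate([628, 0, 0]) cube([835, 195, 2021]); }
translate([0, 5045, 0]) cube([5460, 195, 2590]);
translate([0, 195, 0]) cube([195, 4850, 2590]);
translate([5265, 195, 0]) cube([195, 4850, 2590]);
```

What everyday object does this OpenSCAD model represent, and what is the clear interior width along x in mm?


A single room. The interior width is 5070 mm.

Four walls enclosing a rectangle with a door in the front wall — a room. Outside width 5460 minus two 195 mm walls gives 5070 mm.


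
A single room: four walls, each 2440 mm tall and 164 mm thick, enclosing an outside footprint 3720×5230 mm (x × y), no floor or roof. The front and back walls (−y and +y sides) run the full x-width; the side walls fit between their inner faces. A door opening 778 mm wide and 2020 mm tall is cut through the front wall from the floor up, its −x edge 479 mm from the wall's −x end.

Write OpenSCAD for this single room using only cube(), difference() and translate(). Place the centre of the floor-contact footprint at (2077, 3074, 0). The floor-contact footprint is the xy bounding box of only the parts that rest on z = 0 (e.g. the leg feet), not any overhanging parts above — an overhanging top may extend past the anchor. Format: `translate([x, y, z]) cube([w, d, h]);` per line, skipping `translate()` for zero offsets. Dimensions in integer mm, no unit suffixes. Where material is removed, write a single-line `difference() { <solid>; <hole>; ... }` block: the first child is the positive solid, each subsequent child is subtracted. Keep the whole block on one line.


difference() { translate([217, 459, 0]) cube([3720, 164, 2440]); translate([696, 459, 0]) cube([778, 164, 2020]); }
translate([217, 5525, 0]) cube([3720, 164, 2440]);
translate([217, 623, 0]) cube([164, 4902, 2440]);
translate([3773, 623, 0]) cube([164, 4902, 2440]);


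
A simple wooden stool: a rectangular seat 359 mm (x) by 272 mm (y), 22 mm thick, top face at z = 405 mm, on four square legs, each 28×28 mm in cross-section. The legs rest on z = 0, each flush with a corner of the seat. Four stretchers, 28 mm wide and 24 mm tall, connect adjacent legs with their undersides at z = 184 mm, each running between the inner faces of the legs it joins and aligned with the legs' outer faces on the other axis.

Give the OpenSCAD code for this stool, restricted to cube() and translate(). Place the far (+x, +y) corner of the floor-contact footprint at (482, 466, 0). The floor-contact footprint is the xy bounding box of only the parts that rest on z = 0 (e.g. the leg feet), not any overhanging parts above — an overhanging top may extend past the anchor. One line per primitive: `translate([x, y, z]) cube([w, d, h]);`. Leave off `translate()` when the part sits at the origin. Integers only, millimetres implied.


// leg_h = 405 - 22 = 383
// stretcher span = 359 - 2*28 = 303
translate([123, 194, 383]) cube([359, 272, 22]);
translate([123, 194, 0]) cube([28, 28, 383]);
translate([454, 194, 0]) cube([28, 28, 383]);
translate([123, 438, 0]) cube([28, 28, 383]);
translate([454, 438, 0]) cube([28, 28, 383]);
translate([151, 194, 184]) cube([303, 28, 24]);
translate([151, 438, 184]) cube([303, 28, 24]);
translate([123, 222, 184]) cube([28, 216, 24]);
translate([454, 222, 184]) cube([28, 216, 24]);


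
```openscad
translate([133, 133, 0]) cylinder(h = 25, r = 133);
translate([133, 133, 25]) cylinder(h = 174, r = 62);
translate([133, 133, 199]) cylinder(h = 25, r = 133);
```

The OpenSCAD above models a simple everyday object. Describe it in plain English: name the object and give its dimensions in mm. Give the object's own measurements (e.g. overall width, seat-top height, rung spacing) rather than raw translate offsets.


A spool: two coaxial disc flanges of radius 133 mm and thickness 25 mm, joined by a core cylinder of radius 62 mm and height 174 mm. The lower flange rests on z = 0 and the three cylinders share a vertical axis.


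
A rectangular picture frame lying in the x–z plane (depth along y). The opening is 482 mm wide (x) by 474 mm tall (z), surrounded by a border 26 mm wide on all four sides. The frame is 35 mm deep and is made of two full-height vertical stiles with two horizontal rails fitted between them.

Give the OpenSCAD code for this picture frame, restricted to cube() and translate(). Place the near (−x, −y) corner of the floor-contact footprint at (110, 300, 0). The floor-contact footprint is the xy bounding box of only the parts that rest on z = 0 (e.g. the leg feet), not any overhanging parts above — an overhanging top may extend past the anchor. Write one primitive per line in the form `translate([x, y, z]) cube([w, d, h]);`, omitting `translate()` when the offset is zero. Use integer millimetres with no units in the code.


translate([110, 300, 0]) cube([26, 35, 526]);
translate([618, 300, 0]) cube([26, 35, 526]);
translate([136, 300, 0]) cube([482, 35, 26]);
translate([136, 300, 500]) cube([482, 35, 26]);


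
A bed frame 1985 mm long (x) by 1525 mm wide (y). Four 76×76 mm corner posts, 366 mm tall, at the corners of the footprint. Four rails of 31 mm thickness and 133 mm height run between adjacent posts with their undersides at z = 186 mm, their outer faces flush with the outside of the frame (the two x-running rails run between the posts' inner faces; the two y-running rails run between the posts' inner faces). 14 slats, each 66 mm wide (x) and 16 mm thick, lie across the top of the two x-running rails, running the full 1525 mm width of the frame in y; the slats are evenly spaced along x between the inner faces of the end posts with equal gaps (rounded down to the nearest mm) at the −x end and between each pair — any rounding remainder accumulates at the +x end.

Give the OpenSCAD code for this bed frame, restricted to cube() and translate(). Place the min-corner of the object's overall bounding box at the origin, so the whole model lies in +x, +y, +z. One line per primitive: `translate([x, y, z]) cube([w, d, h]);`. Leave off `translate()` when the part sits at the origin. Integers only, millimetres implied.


cube([76, 76, 366]);
translate([0, 1449, 0]) cube([76, 76, 366]);
translate([1909, 0, 0]) cube([76, 76, 366]);
translate([1909, 1449, 0]) cube([76, 76, 366]);
translate([76, 0, 186]) cube([1833, 31, 133]);
translate([76, 1494, 186]) cube([1833, 31, 133]);
translate([0, 76, 186]) cube([31, 1373, 133]);
translate([1954, 76, 186]) cube([31, 1373, 133]);
translate([136, 0, 319]) cube([66, 1525, 16]);
translate([262, 0, 319]) cube([66, 1525, 16]);
translate([388, 0, 319]) cube([66, 1525, 16]);
translate([514, 0, 319]) cube([66, 1525, 16]);
translate([640, 0, 319]) cube([66, 1525, 16]);
translate([766, 0, 319]) cube([66, 1525, 16]);
translate([892, 0, 319]) cube([66, 1525, 16]);
translate([1018, 0, 319]) cube([66, 1525, 16]);
translate([1144, 0, 319]) cube([66, 1525, 16]);
translate([1270, 0, 319]) cube([66, 1525, 16]);
translate([1396, 0, 319]) cube([66, 1525, 16]);
translate([1522, 0, 319]) cube([66, 1525, 16]);
translate([1648, 0, 319]) cube([66, 1525, 16]);
translate([1774, 0, 319]) cube([66, 1525, 16]);


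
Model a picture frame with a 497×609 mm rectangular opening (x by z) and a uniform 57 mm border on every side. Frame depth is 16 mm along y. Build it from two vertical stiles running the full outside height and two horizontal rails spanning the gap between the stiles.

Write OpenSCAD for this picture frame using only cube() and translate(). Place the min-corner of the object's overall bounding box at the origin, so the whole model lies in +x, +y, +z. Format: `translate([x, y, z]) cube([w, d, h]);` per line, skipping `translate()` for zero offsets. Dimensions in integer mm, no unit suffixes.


cube([57, 16, 723]);
translate([554, 0, 0]) cube([57, 16, 723]);
translate([57, 0, 0]) cube([497, 16, 57]);
translate([57, 0, 666]) cube([497, 16, 57]);


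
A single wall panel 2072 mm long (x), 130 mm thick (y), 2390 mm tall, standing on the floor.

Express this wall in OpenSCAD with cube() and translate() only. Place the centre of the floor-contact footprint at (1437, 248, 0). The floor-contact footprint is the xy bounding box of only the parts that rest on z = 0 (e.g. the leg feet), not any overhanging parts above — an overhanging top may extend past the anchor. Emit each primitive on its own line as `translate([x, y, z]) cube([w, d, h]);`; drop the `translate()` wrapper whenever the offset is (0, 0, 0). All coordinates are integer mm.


translate([401, 183, 0]) cube([2072, 130, 2390]);


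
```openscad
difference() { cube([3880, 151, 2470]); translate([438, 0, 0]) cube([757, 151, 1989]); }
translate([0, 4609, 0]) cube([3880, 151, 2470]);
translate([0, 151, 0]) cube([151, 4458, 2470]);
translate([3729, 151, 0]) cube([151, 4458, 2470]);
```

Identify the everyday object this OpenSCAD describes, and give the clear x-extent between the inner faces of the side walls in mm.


A single room. The interior width is 3578 mm.

Four walls enclosing a rectangle with a door in the front wall — a room. Outside width 3880 minus two 151 mm walls gives 3578 mm.


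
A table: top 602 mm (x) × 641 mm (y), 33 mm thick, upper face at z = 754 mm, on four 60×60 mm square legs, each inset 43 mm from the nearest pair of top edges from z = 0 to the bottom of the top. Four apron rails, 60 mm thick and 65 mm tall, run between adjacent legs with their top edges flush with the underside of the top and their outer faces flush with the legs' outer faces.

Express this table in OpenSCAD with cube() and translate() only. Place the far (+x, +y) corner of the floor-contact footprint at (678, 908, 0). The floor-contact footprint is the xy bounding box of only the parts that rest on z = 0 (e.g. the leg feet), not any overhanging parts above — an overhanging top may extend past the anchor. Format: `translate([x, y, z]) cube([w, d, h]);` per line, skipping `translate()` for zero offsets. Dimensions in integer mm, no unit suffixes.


// leg_h = 754 - 33 = 721
// apron z = 721 - 65 = 656
translate([119, 310, 721]) cube([602, 641, 33]);
translate([162, 353, 0]) cube([60, 60, 721]);
translate([618, 353, 0]) cube([60, 60, 721]);
translate([162, 848, 0]) cube([60, 60, 721]);
translate([618, 848, 0]) cube([60, 60, 721]);
translate([222, 353, 656]) cube([396, 60, 65]);
translate([222, 848, 656]) cube([396, 60, 65]);
translate([162, 413, 656]) cube([60, 435, 65]);
translate([618, 413, 656]) cube([60, 435, 65]);


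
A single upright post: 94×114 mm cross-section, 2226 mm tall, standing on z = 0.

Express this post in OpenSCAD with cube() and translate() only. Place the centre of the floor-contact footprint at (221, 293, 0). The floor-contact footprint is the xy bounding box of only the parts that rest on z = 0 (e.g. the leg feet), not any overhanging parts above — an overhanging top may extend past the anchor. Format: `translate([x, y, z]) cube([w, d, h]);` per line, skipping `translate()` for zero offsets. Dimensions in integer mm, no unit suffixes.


translate([174, 236, 0]) cube([94, 114, 2226]);


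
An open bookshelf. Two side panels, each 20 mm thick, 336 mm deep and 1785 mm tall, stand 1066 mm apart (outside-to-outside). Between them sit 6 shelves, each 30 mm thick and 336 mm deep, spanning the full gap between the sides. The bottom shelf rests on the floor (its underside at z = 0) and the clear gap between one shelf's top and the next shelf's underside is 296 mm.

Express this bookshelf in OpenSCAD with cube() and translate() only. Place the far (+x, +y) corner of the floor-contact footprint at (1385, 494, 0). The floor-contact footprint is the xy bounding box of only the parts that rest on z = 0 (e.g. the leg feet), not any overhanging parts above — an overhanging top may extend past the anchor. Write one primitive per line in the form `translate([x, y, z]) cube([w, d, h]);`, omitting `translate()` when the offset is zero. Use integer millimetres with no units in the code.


translate([319, 158, 0]) cube([20, 336, 1785]);
translate([1365, 158, 0]) cube([20, 336, 1785]);
translate([339, 158, 0]) cube([1026, 336, 30]);
translate([339, 158, 326]) cube([1026, 336, 30]);
translate([339, 158, 652]) cube([1026, 336, 30]);
translate([339, 158, 978]) cube([1026, 336, 30]);
translate([339, 158, 1304]) cube([1026, 336, 30]);
translate([339, 158, 1630]) cube([1026, 336, 30]);


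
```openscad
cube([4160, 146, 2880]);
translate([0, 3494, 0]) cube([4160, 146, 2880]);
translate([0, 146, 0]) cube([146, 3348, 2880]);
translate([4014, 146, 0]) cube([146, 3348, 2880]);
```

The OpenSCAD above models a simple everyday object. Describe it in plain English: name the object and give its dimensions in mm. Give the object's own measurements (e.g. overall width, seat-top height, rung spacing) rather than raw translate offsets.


The wall frame of a small rectangular building: four walls, each 2880 mm tall and 146 mm thick, enclosing a footprint 4160 mm (x) by 3640 mm (y) outside-to-outside, with no floor or roof. The front and back walls (the −y and +y sides) span the full width; the two side walls fit between them.


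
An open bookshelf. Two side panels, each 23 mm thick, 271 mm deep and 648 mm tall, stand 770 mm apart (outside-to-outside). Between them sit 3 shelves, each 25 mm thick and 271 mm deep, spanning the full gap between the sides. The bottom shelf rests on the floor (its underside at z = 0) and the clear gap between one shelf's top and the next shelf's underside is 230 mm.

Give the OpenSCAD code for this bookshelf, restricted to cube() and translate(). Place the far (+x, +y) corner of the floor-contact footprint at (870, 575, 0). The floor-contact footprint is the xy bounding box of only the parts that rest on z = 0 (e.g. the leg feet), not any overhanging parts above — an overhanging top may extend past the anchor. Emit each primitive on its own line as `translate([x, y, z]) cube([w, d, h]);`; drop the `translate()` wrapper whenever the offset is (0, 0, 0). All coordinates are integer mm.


translate([100, 304, 0]) cube([23, 271, 648]);
translate([847, 304, 0]) cube([23, 271, 648]);
translate([123, 304, 0]) cube([724, 271, 25]);
translate([123, 304, 255]) cube([724, 271, 25]);
translate([123, 304, 510]) cube([724, 271, 25]);


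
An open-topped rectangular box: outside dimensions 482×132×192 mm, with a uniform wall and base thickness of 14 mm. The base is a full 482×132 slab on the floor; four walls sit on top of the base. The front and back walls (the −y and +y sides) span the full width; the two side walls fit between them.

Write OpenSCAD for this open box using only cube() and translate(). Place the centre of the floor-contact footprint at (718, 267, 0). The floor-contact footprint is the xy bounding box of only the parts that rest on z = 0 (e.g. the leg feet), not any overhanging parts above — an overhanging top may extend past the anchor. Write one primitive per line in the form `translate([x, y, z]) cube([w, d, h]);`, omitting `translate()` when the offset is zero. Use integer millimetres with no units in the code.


translate([477, 201, 0]) cube([482, 132, 14]);
translate([477, 201, 14]) cube([482, 14, 178]);
translate([477, 319, 14]) cube([482, 14, 178]);
translate([477, 215, 14]) cube([14, 104, 178]);
translate([945, 215, 14]) cube([14, 104, 178]);


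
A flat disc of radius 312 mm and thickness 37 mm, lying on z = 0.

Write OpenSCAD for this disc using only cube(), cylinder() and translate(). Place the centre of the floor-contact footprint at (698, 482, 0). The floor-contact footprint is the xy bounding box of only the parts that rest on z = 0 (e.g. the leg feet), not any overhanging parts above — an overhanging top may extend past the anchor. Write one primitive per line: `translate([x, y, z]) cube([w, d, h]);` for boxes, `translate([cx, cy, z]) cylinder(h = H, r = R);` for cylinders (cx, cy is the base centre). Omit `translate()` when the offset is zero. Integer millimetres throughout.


translate([698, 482, 0]) cylinder(h = 37, r = 312);


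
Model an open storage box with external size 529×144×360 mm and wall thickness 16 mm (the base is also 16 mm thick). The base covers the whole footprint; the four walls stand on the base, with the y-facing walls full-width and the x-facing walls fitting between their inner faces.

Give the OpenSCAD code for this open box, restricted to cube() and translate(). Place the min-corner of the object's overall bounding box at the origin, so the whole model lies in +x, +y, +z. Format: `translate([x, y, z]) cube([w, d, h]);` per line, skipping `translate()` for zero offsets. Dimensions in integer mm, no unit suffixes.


cube([529, 144, 16]);
translate([0, 0, 16]) cube([529, 16, 344]);
translate([0, 128, 16]) cube([529, 16, 344]);
translate([0, 16, 16]) cube([16, 112, 344]);
translate([513, 16, 16]) cube([16, 112, 344]);


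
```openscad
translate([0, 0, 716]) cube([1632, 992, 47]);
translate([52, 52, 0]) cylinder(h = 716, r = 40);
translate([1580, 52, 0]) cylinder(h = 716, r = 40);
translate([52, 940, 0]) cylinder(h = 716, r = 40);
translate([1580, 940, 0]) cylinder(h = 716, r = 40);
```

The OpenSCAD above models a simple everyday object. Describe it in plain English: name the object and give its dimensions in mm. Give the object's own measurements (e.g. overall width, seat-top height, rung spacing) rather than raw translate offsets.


A rectangular dining table. The top is 1632×992×47 mm with its upper surface at z = 763 mm. It stands on four round legs of 80 mm diameter, each leg's bounding box inset 12 mm from the nearest pair of top edges, running from the floor to the underside of the top.


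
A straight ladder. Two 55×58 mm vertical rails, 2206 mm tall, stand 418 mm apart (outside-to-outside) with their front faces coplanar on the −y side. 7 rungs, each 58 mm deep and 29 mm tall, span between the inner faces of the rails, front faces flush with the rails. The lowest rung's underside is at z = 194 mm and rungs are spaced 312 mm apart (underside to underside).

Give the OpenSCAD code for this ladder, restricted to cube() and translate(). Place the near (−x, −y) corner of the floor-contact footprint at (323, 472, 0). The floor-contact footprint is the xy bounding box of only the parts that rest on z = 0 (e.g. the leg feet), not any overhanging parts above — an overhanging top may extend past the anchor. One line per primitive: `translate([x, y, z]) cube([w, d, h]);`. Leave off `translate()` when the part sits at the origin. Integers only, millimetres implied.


translate([323, 472, 0]) cube([55, 58, 2206]);
translate([686, 472, 0]) cube([55, 58, 2206]);
translate([378, 472, 194]) cube([308, 58, 29]);
translate([378, 472, 506]) cube([308, 58, 29]);
translate([378, 472, 818]) cube([308, 58, 29]);
translate([378, 472, 1130]) cube([308, 58, 29]);
translate([378, 472, 1442]) cube([308, 58, 29]);
translate([378, 472, 1754]) cube([308, 58, 29]);
translate([378, 472, 2066]) cube([308, 58, 29]);


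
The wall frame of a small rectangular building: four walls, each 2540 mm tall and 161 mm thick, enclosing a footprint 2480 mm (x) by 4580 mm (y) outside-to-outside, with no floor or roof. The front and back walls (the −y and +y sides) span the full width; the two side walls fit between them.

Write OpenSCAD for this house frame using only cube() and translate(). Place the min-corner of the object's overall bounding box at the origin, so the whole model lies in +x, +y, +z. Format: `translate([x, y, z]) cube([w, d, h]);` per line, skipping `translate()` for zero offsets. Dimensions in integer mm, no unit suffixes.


cube([2480, 161, 2540]);
translate([0, 4419, 0]) cube([2480, 161, 2540]);
translate([0, 161, 0]) cube([161, 4258, 2540]);
translate([2319, 161, 0]) cube([161, 4258, 2540]);


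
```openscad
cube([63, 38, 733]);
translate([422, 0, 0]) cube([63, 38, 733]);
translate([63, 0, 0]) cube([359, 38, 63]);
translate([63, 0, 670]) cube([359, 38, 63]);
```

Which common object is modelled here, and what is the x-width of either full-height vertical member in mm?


A picture frame. The border width is 63 mm.

Four thin pieces enclosing a rectangular opening — a picture frame. The two full-height stiles are 733 mm tall; the top rail sits at z = 670 and is 63 mm tall, so the border above the opening is 733 − 670 = 63 mm, matching the stile x-width.


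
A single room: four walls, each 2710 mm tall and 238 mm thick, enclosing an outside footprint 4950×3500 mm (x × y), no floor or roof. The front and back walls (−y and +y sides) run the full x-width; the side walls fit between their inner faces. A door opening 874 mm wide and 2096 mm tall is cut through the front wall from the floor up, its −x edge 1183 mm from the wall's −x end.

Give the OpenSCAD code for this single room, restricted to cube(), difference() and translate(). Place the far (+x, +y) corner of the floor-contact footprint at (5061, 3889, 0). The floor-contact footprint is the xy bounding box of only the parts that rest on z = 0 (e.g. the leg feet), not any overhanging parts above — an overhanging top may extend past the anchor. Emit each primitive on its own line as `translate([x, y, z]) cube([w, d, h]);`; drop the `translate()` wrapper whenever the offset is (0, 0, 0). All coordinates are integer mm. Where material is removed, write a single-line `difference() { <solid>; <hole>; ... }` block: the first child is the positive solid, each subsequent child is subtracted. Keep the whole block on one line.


difference() { translate([111, 389, 0]) cube([4950, 238, 2710]); translate([1294, 389, 0]) cube([874, 238, 2096]); }
translate([111, 3651, 0]) cube([4950, 238, 2710]);
translate([111, 627, 0]) cube([238, 3024, 2710]);
translate([4823, 627, 0]) cube([238, 3024, 2710]);


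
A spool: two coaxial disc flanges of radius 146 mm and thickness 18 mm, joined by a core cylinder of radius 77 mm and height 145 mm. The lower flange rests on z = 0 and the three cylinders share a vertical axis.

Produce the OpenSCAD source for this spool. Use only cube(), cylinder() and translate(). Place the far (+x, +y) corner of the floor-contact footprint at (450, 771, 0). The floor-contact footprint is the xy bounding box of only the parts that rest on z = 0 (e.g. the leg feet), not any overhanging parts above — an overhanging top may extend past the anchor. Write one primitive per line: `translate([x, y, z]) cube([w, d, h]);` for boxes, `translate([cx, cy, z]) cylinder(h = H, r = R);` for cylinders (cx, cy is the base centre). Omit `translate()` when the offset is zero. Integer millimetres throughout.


translate([304, 625, 0]) cylinder(h = 18, r = 146);
translate([304, 625, 18]) cylinder(h = 145, r = 77);
translate([304, 625, 163]) cylinder(h = 18, r = 146);


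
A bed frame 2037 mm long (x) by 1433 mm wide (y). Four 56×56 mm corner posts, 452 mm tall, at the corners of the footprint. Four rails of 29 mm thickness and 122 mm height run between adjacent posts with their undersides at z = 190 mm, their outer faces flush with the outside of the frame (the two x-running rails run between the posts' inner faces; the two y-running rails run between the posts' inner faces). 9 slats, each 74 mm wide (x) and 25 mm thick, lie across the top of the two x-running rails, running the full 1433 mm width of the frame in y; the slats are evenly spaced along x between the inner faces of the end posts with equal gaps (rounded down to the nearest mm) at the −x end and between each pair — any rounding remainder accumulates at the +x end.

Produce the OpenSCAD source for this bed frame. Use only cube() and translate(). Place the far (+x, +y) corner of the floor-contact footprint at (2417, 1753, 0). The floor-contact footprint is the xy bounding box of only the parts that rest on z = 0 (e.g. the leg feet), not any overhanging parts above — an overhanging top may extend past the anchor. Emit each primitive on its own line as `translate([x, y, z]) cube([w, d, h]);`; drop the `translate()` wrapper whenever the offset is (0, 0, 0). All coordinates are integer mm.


translate([380, 320, 0]) cube([56, 56, 452]);
translate([380, 1697, 0]) cube([56, 56, 452]);
translate([2361, 320, 0]) cube([56, 56, 452]);
translate([2361, 1697, 0]) cube([56, 56, 452]);
translate([436, 320, 190]) cube([1925, 29, 122]);
translate([436, 1724, 190]) cube([1925, 29, 122]);
translate([380, 376, 190]) cube([29, 1321, 122]);
translate([2388, 376, 190]) cube([29, 1321, 122]);
translate([561, 320, 312]) cube([74, 1433, 25]);
translate([760, 320, 312]) cube([74, 1433, 25]);
translate([959, 320, 312]) cube([74, 1433, 25]);
translate([1158, 320, 312]) cube([74, 1433, 25]);
translate([1357, 320, 312]) cube([74, 1433, 25]);
translate([1556, 320, 312]) cube([74, 1433, 25]);
translate([1755, 320, 312]) cube([74, 1433, 25]);
translate([1954, 320, 312]) cube([74, 1433, 25]);
translate([2153, 320, 312]) cube([74, 1433, 25]);
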